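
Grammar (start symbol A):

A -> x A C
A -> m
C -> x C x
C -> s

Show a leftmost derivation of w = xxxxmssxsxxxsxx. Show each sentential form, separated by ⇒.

A ⇒ xAC   [A -> x A C]
xAC ⇒ xxACC   [A -> x A C]
xxACC ⇒ xxxACCC   [A -> x A C]
xxxACCC ⇒ xxxxACCCC   [A -> x A C]
xxxxACCCC ⇒ xxxxmCCCC   [A -> m]
xxxxmCCCC ⇒ xxxxmsCCC   [C -> s]
xxxxmsCCC ⇒ xxxxmssCC   [C -> s]
xxxxmssCC ⇒ xxxxmssxCxC   [C -> x C x]
xxxxmssxCxC ⇒ xxxxmssxsxC   [C -> s]
xxxxmssxsxC ⇒ xxxxmssxsxxCx   [C -> x C x]
xxxxmssxsxxCx ⇒ xxxxmssxsxxxCxx   [C -> x C x]
xxxxmssxsxxxCxx ⇒ xxxxmssxsxxxsxx   [C -> s]

A ⇒ xAC ⇒ xxACC ⇒ xxxACCC ⇒ xxxxACCCC ⇒ xxxxmCCCC ⇒ xxxxmsCCC ⇒ xxxxmssCC ⇒ xxxxmssxCxC ⇒ xxxxmssxsxC ⇒ xxxxmssxsxxCx ⇒ xxxxmssxsxxxCxx ⇒ xxxxmssxsxxxsxx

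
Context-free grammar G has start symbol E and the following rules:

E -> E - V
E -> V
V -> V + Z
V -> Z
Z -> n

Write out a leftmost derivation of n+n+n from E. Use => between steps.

E => V   [E -> V]
V => V+Z   [V -> V + Z]
V+Z => V+Z+Z   [V -> V + Z]
V+Z+Z => Z+Z+Z   [V -> Z]
Z+Z+Z => n+Z+Z   [Z -> n]
n+Z+Z => n+n+Z   [Z -> n]
n+n+Z => n+n+n   [Z -> n]

E=>V=>V+Z=>V+Z+Z=>Z+Z+Z=>n+Z+Z=>n+n+Z=>n+n+n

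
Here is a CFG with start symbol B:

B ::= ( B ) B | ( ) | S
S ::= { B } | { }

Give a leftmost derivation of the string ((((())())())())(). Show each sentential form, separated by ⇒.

B ⇒ (B)B   [B ::= ( B ) B]
(B)B ⇒ ((B)B)B   [B ::= ( B ) B]
((B)B)B ⇒ (((B)B)B)B   [B ::= ( B ) B]
(((B)B)B)B ⇒ ((((B)B)B)B)B   [B ::= ( B ) B]
((((B)B)B)B)B ⇒ ((((())B)B)B)B   [B ::= ( )]
((((())B)B)B)B ⇒ ((((())())B)B)B   [B ::= ( )]
((((())())B)B)B ⇒ ((((())())())B)B   [B ::= ( )]
((((())())())B)B ⇒ ((((())())())())B   [B ::= ( )]
((((())())())())B ⇒ ((((())())())())()   [B ::= ( )]

B ⇒ (B)B ⇒ ((B)B)B ⇒ (((B)B)B)B ⇒ ((((B)B)B)B)B ⇒ ((((())B)B)B)B ⇒ ((((())())B)B)B ⇒ ((((())())())B)B ⇒ ((((())())())())B ⇒ ((((())())())())()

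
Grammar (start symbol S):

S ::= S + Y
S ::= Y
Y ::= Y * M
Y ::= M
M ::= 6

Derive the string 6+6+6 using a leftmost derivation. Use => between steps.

S => S+Y => S+Y+Y => Y+Y+Y => M+Y+Y => 6+Y+Y => 6+M+Y => 6+6+Y => 6+6+M => 6+6+6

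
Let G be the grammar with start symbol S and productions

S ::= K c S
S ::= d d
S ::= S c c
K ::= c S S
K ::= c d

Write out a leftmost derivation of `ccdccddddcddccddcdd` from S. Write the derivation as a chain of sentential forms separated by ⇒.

S ⇒ KcS ⇒ cSScS ⇒ cKcSScS ⇒ ccdcSScS ⇒ ccdcSccScS ⇒ ccdcKcSccScS ⇒ ccdccSScSccScS ⇒ ccdccddScSccScS ⇒ ccdccddddcSccScS ⇒ ccdccddddcddccScS ⇒ ccdccddddcddccddcS ⇒ ccdccddddcddccddcdd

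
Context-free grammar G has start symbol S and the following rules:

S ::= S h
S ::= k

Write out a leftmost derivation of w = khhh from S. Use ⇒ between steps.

S ⇒ Sh ⇒ Shh ⇒ Shhh ⇒ khhh

S ⇒ Sh   [S ::= S h]
Sh ⇒ Shh   [S ::= S h]
Shh ⇒ Shhh   [S ::= S h]
Shhh ⇒ khhh   [S ::= k]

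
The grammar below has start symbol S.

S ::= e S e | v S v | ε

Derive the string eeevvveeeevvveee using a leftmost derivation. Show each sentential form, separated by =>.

S => eSe   [S ::= e S e]
eSe => eeSee   [S ::= e S e]
eeSee => eeeSeee   [S ::= e S e]
eeeSeee => eeevSveee   [S ::= v S v]
eeevSveee => eeevvSvveee   [S ::= v S v]
eeevvSvveee => eeevvvSvvveee   [S ::= v S v]
eeevvvSvvveee => eeevvveSevvveee   [S ::= e S e]
eeevvveSevvveee => eeevvveeSeevvveee   [S ::= e S e]
eeevvveeSeevvveee => eeevvveeeevvveee   [S ::= ε]

S => eSe => eeSee => eeeSeee => eeevSveee => eeevvSvveee => eeevvvSvvveee => eeevvveSevvveee => eeevvveeSeevvveee => eeevvveeeevvveee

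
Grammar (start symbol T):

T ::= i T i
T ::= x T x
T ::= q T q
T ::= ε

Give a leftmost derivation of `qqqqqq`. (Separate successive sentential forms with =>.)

T => qTq   [T ::= q T q]
qTq => qqTqq   [T ::= q T q]
qqTqq => qqqTqqq   [T ::= q T q]
qqqTqqq => qqqqqq   [T ::= ε]

T=>qTq=>qqTqq=>qqqTqqq=>qqqqqq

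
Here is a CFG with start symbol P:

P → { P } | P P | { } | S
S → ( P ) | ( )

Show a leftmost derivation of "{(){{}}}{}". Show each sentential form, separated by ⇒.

P ⇒ PP ⇒ {P}P ⇒ {PP}P ⇒ {SP}P ⇒ {()P}P ⇒ {(){P}}P ⇒ {(){{}}}P ⇒ {(){{}}}{}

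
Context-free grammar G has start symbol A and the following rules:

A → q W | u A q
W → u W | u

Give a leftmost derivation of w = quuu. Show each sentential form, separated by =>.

A => qW => quW => quuW => quuu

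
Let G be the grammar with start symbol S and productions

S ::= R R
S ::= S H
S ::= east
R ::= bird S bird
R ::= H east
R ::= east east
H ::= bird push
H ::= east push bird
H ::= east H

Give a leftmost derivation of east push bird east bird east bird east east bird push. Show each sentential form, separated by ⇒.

S ⇒ S H   [S ::= S H]
S H ⇒ R R H   [S ::= R R]
R R H ⇒ H east R H   [R ::= H east]
H east R H ⇒ east push bird east R H   [H ::= east push bird]
east push bird east R H ⇒ east push bird east bird S bird H   [R ::= bird S bird]
east push bird east bird S bird H ⇒ east push bird east bird east bird H   [S ::= east]
east push bird east bird east bird H ⇒ east push bird east bird east bird east H   [H ::= east H]
east push bird east bird east bird east H ⇒ east push bird east bird east bird east east H   [H ::= east H]
east push bird east bird east bird east east H ⇒ east push bird east bird east bird east east bird push   [H ::= bird push]

S ⇒ S H ⇒ R R H ⇒ H east R H ⇒ east push bird east R H ⇒ east push bird east bird S bird H ⇒ east push bird east bird east bird H ⇒ east push bird east bird east bird east H ⇒ east push bird east bird east bird east east H ⇒ east push bird east bird east bird east east bird push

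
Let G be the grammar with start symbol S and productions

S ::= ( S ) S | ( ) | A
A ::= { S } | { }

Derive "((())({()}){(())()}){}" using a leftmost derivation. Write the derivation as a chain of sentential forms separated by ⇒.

S ⇒ (S)S ⇒ ((S)S)S ⇒ ((())S)S ⇒ ((())(S)S)S ⇒ ((())(A)S)S ⇒ ((())({S})S)S ⇒ ((())({()})S)S ⇒ ((())({()})A)S ⇒ ((())({()}){S})S ⇒ ((())({()}){(S)S})S ⇒ ((())({()}){(())S})S ⇒ ((())({()}){(())()})S ⇒ ((())({()}){(())()})A ⇒ ((())({()}){(())()}){}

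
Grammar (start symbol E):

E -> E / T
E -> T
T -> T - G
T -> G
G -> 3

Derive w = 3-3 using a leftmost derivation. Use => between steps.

E => T   [E -> T]
T => T-G   [T -> T - G]
T-G => G-G   [T -> G]
G-G => 3-G   [G -> 3]
3-G => 3-3   [G -> 3]

E => T => T-G => G-G => 3-G => 3-3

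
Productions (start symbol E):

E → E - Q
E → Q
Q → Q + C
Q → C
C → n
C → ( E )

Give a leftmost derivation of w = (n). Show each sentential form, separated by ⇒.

E ⇒ Q   [E → Q]
Q ⇒ C   [Q → C]
C ⇒ (E)   [C → ( E )]
(E) ⇒ (Q)   [E → Q]
(Q) ⇒ (C)   [Q → C]
(C) ⇒ (n)   [C → n]

E⇒Q⇒C⇒(E)⇒(Q)⇒(C)⇒(n)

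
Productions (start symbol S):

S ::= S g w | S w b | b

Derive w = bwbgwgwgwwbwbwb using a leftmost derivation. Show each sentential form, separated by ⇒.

S ⇒ Swb ⇒ Swbwb ⇒ Swbwbwb ⇒ Sgwwbwbwb ⇒ Sgwgwwbwbwb ⇒ Sgwgwgwwbwbwb ⇒ Swbgwgwgwwbwbwb ⇒ bwbgwgwgwwbwbwb

S ⇒ Swb   [S ::= S w b]
Swb ⇒ Swbwb   [S ::= S w b]
Swbwb ⇒ Swbwbwb   [S ::= S w b]
Swbwbwb ⇒ Sgwwbwbwb   [S ::= S g w]
Sgwwbwbwb ⇒ Sgwgwwbwbwb   [S ::= S g w]
Sgwgwwbwbwb ⇒ Sgwgwgwwbwbwb   [S ::= S g w]
Sgwgwgwwbwbwb ⇒ Swbgwgwgwwbwbwb   [S ::= S w b]
Swbgwgwgwwbwbwb ⇒ bwbgwgwgwwbwbwb   [S ::= b]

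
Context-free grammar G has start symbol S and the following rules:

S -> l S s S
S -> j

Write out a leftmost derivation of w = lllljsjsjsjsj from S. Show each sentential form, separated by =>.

S => lSsS   [S -> l S s S]
lSsS => llSsSsS   [S -> l S s S]
llSsSsS => lllSsSsSsS   [S -> l S s S]
lllSsSsSsS => llllSsSsSsSsS   [S -> l S s S]
llllSsSsSsSsS => lllljsSsSsSsS   [S -> j]
lllljsSsSsSsS => lllljsjsSsSsS   [S -> j]
lllljsjsSsSsS => lllljsjsjsSsS   [S -> j]
lllljsjsjsSsS => lllljsjsjsjsS   [S -> j]
lllljsjsjsjsS => lllljsjsjsjsj   [S -> j]

S => lSsS => llSsSsS => lllSsSsSsS => llllSsSsSsSsS => lllljsSsSsSsS => lllljsjsSsSsS => lllljsjsjsSsS => lllljsjsjsjsS => lllljsjsjsjsj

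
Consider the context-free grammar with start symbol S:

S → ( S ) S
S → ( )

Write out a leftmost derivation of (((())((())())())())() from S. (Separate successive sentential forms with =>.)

S => (S)S   [S → ( S ) S]
(S)S => ((S)S)S   [S → ( S ) S]
((S)S)S => (((S)S)S)S   [S → ( S ) S]
(((S)S)S)S => (((())S)S)S   [S → ( )]
(((())S)S)S => (((())(S)S)S)S   [S → ( S ) S]
(((())(S)S)S)S => (((())((S)S)S)S)S   [S → ( S ) S]
(((())((S)S)S)S)S => (((())((())S)S)S)S   [S → ( )]
(((())((())S)S)S)S => (((())((())())S)S)S   [S → ( )]
(((())((())())S)S)S => (((())((())())())S)S   [S → ( )]
(((())((())())())S)S => (((())((())())())())S   [S → ( )]
(((())((())())())())S => (((())((())())())())()   [S → ( )]

S=>(S)S=>((S)S)S=>(((S)S)S)S=>(((())S)S)S=>(((())(S)S)S)S=>(((())((S)S)S)S)S=>(((())((())S)S)S)S=>(((())((())())S)S)S=>(((())((())())())S)S=>(((())((())())())())S=>(((())((())())())())()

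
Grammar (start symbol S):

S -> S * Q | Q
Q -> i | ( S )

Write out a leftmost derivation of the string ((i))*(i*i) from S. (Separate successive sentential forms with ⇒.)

S⇒S*Q⇒Q*Q⇒(S)*Q⇒(Q)*Q⇒((S))*Q⇒((Q))*Q⇒((i))*Q⇒((i))*(S)⇒((i))*(S*Q)⇒((i))*(Q*Q)⇒((i))*(i*Q)⇒((i))*(i*i)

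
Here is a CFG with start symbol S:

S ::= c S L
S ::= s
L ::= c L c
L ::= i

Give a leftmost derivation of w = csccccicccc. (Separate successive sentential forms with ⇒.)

S ⇒ cSL ⇒ csL ⇒ cscLc ⇒ csccLcc ⇒ cscccLccc ⇒ csccccLcccc ⇒ csccccicccc

S ⇒ cSL   [S ::= c S L]
cSL ⇒ csL   [S ::= s]
csL ⇒ cscLc   [L ::= c L c]
cscLc ⇒ csccLcc   [L ::= c L c]
csccLcc ⇒ cscccLccc   [L ::= c L c]
cscccLccc ⇒ csccccLcccc   [L ::= c L c]
csccccLcccc ⇒ csccccicccc   [L ::= i]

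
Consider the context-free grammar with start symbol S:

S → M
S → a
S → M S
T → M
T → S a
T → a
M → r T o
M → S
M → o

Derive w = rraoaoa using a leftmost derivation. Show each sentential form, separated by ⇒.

S⇒MS⇒rToS⇒rSaoS⇒rMaoS⇒rrToaoS⇒rraoaoS⇒rraoaoa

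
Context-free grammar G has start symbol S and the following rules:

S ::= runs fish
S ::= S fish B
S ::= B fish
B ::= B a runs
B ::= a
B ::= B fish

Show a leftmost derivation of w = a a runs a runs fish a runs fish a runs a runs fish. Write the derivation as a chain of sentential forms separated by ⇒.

S ⇒ B fish ⇒ B a runs fish ⇒ B a runs a runs fish ⇒ B fish a runs a runs fish ⇒ B a runs fish a runs a runs fish ⇒ B fish a runs fish a runs a runs fish ⇒ B a runs fish a runs fish a runs a runs fish ⇒ B a runs a runs fish a runs fish a runs a runs fish ⇒ a a runs a runs fish a runs fish a runs a runs fish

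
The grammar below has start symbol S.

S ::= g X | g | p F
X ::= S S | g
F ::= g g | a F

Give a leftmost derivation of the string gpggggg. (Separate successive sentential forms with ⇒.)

S ⇒ gX   [S ::= g X]
gX ⇒ gSS   [X ::= S S]
gSS ⇒ gpFS   [S ::= p F]
gpFS ⇒ gpggS   [F ::= g g]
gpggS ⇒ gpgggX   [S ::= g X]
gpgggX ⇒ gpgggSS   [X ::= S S]
gpgggSS ⇒ gpggggS   [S ::= g]
gpggggS ⇒ gpggggg   [S ::= g]

S ⇒ gX ⇒ gSS ⇒ gpFS ⇒ gpggS ⇒ gpgggX ⇒ gpgggSS ⇒ gpggggS ⇒ gpggggg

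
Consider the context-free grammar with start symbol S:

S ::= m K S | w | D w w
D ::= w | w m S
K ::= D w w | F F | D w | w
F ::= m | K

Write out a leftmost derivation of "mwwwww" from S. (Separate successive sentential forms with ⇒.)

S ⇒ mKS   [S ::= m K S]
mKS ⇒ mFFS   [K ::= F F]
mFFS ⇒ mKFS   [F ::= K]
mKFS ⇒ mDwFS   [K ::= D w]
mDwFS ⇒ mwwFS   [D ::= w]
mwwFS ⇒ mwwKS   [F ::= K]
mwwKS ⇒ mwwDwS   [K ::= D w]
mwwDwS ⇒ mwwwwS   [D ::= w]
mwwwwS ⇒ mwwwww   [S ::= w]

S ⇒ mKS ⇒ mFFS ⇒ mKFS ⇒ mDwFS ⇒ mwwFS ⇒ mwwKS ⇒ mwwDwS ⇒ mwwwwS ⇒ mwwwww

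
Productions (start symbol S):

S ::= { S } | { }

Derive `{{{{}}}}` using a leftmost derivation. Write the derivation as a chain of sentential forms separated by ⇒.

S ⇒ {S}   [S ::= { S }]
{S} ⇒ {{S}}   [S ::= { S }]
{{S}} ⇒ {{{S}}}   [S ::= { S }]
{{{S}}} ⇒ {{{{}}}}   [S ::= { }]

S⇒{S}⇒{{S}}⇒{{{S}}}⇒{{{{}}}}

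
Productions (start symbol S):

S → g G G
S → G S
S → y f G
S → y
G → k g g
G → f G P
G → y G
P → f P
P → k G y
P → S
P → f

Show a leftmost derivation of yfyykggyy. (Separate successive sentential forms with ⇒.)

S ⇒ GS ⇒ yGS ⇒ yfGPS ⇒ yfyGPS ⇒ yfyyGPS ⇒ yfyykggPS ⇒ yfyykggSS ⇒ yfyykggyS ⇒ yfyykggyy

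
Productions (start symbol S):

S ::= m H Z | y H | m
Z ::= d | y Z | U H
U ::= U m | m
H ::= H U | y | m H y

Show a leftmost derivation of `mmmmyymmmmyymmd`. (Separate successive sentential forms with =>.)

S => mHZ   [S ::= m H Z]
mHZ => mHUZ   [H ::= H U]
mHUZ => mmHyUZ   [H ::= m H y]
mmHyUZ => mmmHyyUZ   [H ::= m H y]
mmmHyyUZ => mmmHUyyUZ   [H ::= H U]
mmmHUyyUZ => mmmmHyUyyUZ   [H ::= m H y]
mmmmHyUyyUZ => mmmmyyUyyUZ   [H ::= y]
mmmmyyUyyUZ => mmmmyyUmyyUZ   [U ::= U m]
mmmmyyUmyyUZ => mmmmyyUmmyyUZ   [U ::= U m]
mmmmyyUmmyyUZ => mmmmyyUmmmyyUZ   [U ::= U m]
mmmmyyUmmmyyUZ => mmmmyymmmmyyUZ   [U ::= m]
mmmmyymmmmyyUZ => mmmmyymmmmyyUmZ   [U ::= U m]
mmmmyymmmmyyUmZ => mmmmyymmmmyymmZ   [U ::= m]
mmmmyymmmmyymmZ => mmmmyymmmmyymmd   [Z ::= d]

S=>mHZ=>mHUZ=>mmHyUZ=>mmmHyyUZ=>mmmHUyyUZ=>mmmmHyUyyUZ=>mmmmyyUyyUZ=>mmmmyyUmyyUZ=>mmmmyyUmmyyUZ=>mmmmyyUmmmyyUZ=>mmmmyymmmmyyUZ=>mmmmyymmmmyyUmZ=>mmmmyymmmmyymmZ=>mmmmyymmmmyymmd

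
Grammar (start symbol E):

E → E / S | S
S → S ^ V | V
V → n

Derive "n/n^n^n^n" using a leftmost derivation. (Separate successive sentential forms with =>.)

E => E/S => S/S => V/S => n/S => n/S^V => n/S^V^V => n/S^V^V^V => n/V^V^V^V => n/n^V^V^V => n/n^n^V^V => n/n^n^n^V => n/n^n^n^n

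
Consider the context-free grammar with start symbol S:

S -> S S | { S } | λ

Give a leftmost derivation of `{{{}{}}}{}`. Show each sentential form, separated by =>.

S => SS   [S -> S S]
SS => {S}S   [S -> { S }]
{S}S => {{S}}S   [S -> { S }]
{{S}}S => {{SS}}S   [S -> S S]
{{SS}}S => {{{S}S}}S   [S -> { S }]
{{{S}S}}S => {{{}S}}S   [S -> λ]
{{{}S}}S => {{{}{S}}}S   [S -> { S }]
{{{}{S}}}S => {{{}{}}}S   [S -> λ]
{{{}{}}}S => {{{}{}}}{S}   [S -> { S }]
{{{}{}}}{S} => {{{}{}}}{}   [S -> λ]

S => SS => {S}S => {{S}}S => {{SS}}S => {{{S}S}}S => {{{}S}}S => {{{}{S}}}S => {{{}{}}}S => {{{}{}}}{S} => {{{}{}}}{}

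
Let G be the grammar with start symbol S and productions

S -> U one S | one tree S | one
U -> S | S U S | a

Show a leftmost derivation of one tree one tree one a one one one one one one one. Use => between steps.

S => one tree S   [S -> one tree S]
one tree S => one tree U one S   [S -> U one S]
one tree U one S => one tree S one S   [U -> S]
one tree S one S => one tree one tree S one S   [S -> one tree S]
one tree one tree S one S => one tree one tree U one S one S   [S -> U one S]
one tree one tree U one S one S => one tree one tree S one S one S   [U -> S]
one tree one tree S one S one S => one tree one tree U one S one S one S   [S -> U one S]
one tree one tree U one S one S one S => one tree one tree S U S one S one S one S   [U -> S U S]
one tree one tree S U S one S one S one S => one tree one tree one U S one S one S one S   [S -> one]
one tree one tree one U S one S one S one S => one tree one tree one a S one S one S one S   [U -> a]
one tree one tree one a S one S one S one S => one tree one tree one a one one S one S one S   [S -> one]
one tree one tree one a one one S one S one S => one tree one tree one a one one one one S one S   [S -> one]
one tree one tree one a one one one one S one S => one tree one tree one a one one one one one one S   [S -> one]
one tree one tree one a one one one one one one S => one tree one tree one a one one one one one one one   [S -> one]

S => one tree S => one tree U one S => one tree S one S => one tree one tree S one S => one tree one tree U one S one S => one tree one tree S one S one S => one tree one tree U one S one S one S => one tree one tree S U S one S one S one S => one tree one tree one U S one S one S one S => one tree one tree one a S one S one S one S => one tree one tree one a one one S one S one S => one tree one tree one a one one one one S one S => one tree one tree one a one one one one one one S => one tree one tree one a one one one one one one one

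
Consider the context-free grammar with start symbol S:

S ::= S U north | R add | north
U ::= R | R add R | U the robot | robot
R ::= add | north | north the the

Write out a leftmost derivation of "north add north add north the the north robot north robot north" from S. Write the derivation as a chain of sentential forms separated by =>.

S => S U north   [S ::= S U north]
S U north => S U north U north   [S ::= S U north]
S U north U north => S U north U north U north   [S ::= S U north]
S U north U north U north => R add U north U north U north   [S ::= R add]
R add U north U north U north => north add U north U north U north   [R ::= north]
north add U north U north U north => north add R add R north U north U north   [U ::= R add R]
north add R add R north U north U north => north add north add R north U north U north   [R ::= north]
north add north add R north U north U north => north add north add north the the north U north U north   [R ::= north the the]
north add north add north the the north U north U north => north add north add north the the north robot north U north   [U ::= robot]
north add north add north the the north robot north U north => north add north add north the the north robot north robot north   [U ::= robot]

S => S U north => S U north U north => S U north U north U north => R add U north U north U north => north add U north U north U north => north add R add R north U north U north => north add north add R north U north U north => north add north add north the the north U north U north => north add north add north the the north robot north U north => north add north add north the the north robot north robot north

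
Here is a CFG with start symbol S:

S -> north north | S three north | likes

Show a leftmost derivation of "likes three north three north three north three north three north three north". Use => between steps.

S => S three north   [S -> S three north]
S three north => S three north three north   [S -> S three north]
S three north three north => S three north three north three north   [S -> S three north]
S three north three north three north => S three north three north three north three north   [S -> S three north]
S three north three north three north three north => S three north three north three north three north three north   [S -> S three north]
S three north three north three north three north three north => S three north three north three north three north three north three north   [S -> S three north]
S three north three north three north three north three north three north => likes three north three north three north three north three north three north   [S -> likes]

S => S three north => S three north three north => S three north three north three north => S three north three north three north three north => S three north three north three north three north three north => S three north three north three north three north three north three north => likes three north three north three north three north three north three north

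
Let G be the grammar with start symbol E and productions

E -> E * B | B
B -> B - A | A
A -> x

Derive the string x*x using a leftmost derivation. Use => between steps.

E => E*B => B*B => A*B => x*B => x*A => x*x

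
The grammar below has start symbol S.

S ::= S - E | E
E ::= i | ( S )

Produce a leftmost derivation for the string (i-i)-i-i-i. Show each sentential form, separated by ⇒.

S ⇒ S-E ⇒ S-E-E ⇒ S-E-E-E ⇒ E-E-E-E ⇒ (S)-E-E-E ⇒ (S-E)-E-E-E ⇒ (E-E)-E-E-E ⇒ (i-E)-E-E-E ⇒ (i-i)-E-E-E ⇒ (i-i)-i-E-E ⇒ (i-i)-i-i-E ⇒ (i-i)-i-i-i

S ⇒ S-E   [S ::= S - E]
S-E ⇒ S-E-E   [S ::= S - E]
S-E-E ⇒ S-E-E-E   [S ::= S - E]
S-E-E-E ⇒ E-E-E-E   [S ::= E]
E-E-E-E ⇒ (S)-E-E-E   [E ::= ( S )]
(S)-E-E-E ⇒ (S-E)-E-E-E   [S ::= S - E]
(S-E)-E-E-E ⇒ (E-E)-E-E-E   [S ::= E]
(E-E)-E-E-E ⇒ (i-E)-E-E-E   [E ::= i]
(i-E)-E-E-E ⇒ (i-i)-E-E-E   [E ::= i]
(i-i)-E-E-E ⇒ (i-i)-i-E-E   [E ::= i]
(i-i)-i-E-E ⇒ (i-i)-i-i-E   [E ::= i]
(i-i)-i-i-E ⇒ (i-i)-i-i-i   [E ::= i]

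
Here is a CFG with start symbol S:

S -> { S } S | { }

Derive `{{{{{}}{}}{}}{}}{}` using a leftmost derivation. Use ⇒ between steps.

S ⇒ {S}S ⇒ {{S}S}S ⇒ {{{S}S}S}S ⇒ {{{{S}S}S}S}S ⇒ {{{{{}}S}S}S}S ⇒ {{{{{}}{}}S}S}S ⇒ {{{{{}}{}}{}}S}S ⇒ {{{{{}}{}}{}}{}}S ⇒ {{{{{}}{}}{}}{}}{}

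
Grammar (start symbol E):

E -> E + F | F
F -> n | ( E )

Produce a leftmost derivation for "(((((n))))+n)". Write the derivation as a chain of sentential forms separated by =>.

E => F => (E) => (E+F) => (F+F) => ((E)+F) => ((F)+F) => (((E))+F) => (((F))+F) => ((((E)))+F) => ((((F)))+F) => (((((E))))+F) => (((((F))))+F) => (((((n))))+F) => (((((n))))+n)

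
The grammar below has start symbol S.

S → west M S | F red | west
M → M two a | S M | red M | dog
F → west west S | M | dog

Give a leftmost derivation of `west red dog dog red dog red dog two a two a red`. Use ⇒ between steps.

S ⇒ west M S ⇒ west red M S ⇒ west red dog S ⇒ west red dog F red ⇒ west red dog M red ⇒ west red dog S M red ⇒ west red dog F red M red ⇒ west red dog dog red M red ⇒ west red dog dog red M two a red ⇒ west red dog dog red M two a two a red ⇒ west red dog dog red S M two a two a red ⇒ west red dog dog red F red M two a two a red ⇒ west red dog dog red dog red M two a two a red ⇒ west red dog dog red dog red dog two a two a red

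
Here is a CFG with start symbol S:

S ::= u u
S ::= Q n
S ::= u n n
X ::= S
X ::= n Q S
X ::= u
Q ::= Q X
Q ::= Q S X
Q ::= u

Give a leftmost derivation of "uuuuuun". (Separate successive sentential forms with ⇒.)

S⇒Qn⇒QSXn⇒QXSXn⇒QXXSXn⇒uXXSXn⇒uuXSXn⇒uuuSXn⇒uuuuuXn⇒uuuuuun

S ⇒ Qn   [S ::= Q n]
Qn ⇒ QSXn   [Q ::= Q S X]
QSXn ⇒ QXSXn   [Q ::= Q X]
QXSXn ⇒ QXXSXn   [Q ::= Q X]
QXXSXn ⇒ uXXSXn   [Q ::= u]
uXXSXn ⇒ uuXSXn   [X ::= u]
uuXSXn ⇒ uuuSXn   [X ::= u]
uuuSXn ⇒ uuuuuXn   [S ::= u u]
uuuuuXn ⇒ uuuuuun   [X ::= u]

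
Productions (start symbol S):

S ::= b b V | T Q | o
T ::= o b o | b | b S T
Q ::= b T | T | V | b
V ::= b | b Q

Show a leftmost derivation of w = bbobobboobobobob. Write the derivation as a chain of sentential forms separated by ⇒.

S ⇒ TQ ⇒ bSTQ ⇒ bTQTQ ⇒ bbSTQTQ ⇒ bbTQTQTQ ⇒ bboboQTQTQ ⇒ bboboVTQTQ ⇒ bbobobTQTQ ⇒ bbobobbSTQTQ ⇒ bbobobboTQTQ ⇒ bbobobbooboQTQ ⇒ bbobobboobobTQ ⇒ bbobobbooboboboQ ⇒ bbobobboobobobob

S ⇒ TQ   [S ::= T Q]
TQ ⇒ bSTQ   [T ::= b S T]
bSTQ ⇒ bTQTQ   [S ::= T Q]
bTQTQ ⇒ bbSTQTQ   [T ::= b S T]
bbSTQTQ ⇒ bbTQTQTQ   [S ::= T Q]
bbTQTQTQ ⇒ bboboQTQTQ   [T ::= o b o]
bboboQTQTQ ⇒ bboboVTQTQ   [Q ::= V]
bboboVTQTQ ⇒ bbobobTQTQ   [V ::= b]
bbobobTQTQ ⇒ bbobobbSTQTQ   [T ::= b S T]
bbobobbSTQTQ ⇒ bbobobboTQTQ   [S ::= o]
bbobobboTQTQ ⇒ bbobobbooboQTQ   [T ::= o b o]
bbobobbooboQTQ ⇒ bbobobboobobTQ   [Q ::= b]
bbobobboobobTQ ⇒ bbobobbooboboboQ   [T ::= o b o]
bbobobbooboboboQ ⇒ bbobobboobobobob   [Q ::= b]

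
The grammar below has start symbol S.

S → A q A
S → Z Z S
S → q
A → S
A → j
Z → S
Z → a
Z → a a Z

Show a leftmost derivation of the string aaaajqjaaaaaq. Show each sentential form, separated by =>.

S=>ZZS=>aaZZS=>aaaaZZS=>aaaaSZS=>aaaaAqAZS=>aaaajqAZS=>aaaajqjZS=>aaaajqjaaZS=>aaaajqjaaaaZS=>aaaajqjaaaaaS=>aaaajqjaaaaaq

S => ZZS   [S → Z Z S]
ZZS => aaZZS   [Z → a a Z]
aaZZS => aaaaZZS   [Z → a a Z]
aaaaZZS => aaaaSZS   [Z → S]
aaaaSZS => aaaaAqAZS   [S → A q A]
aaaaAqAZS => aaaajqAZS   [A → j]
aaaajqAZS => aaaajqjZS   [A → j]
aaaajqjZS => aaaajqjaaZS   [Z → a a Z]
aaaajqjaaZS => aaaajqjaaaaZS   [Z → a a Z]
aaaajqjaaaaZS => aaaajqjaaaaaS   [Z → a]
aaaajqjaaaaaS => aaaajqjaaaaaq   [S → q]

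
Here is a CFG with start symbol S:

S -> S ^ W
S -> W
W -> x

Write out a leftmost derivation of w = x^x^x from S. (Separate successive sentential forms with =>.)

S => S^W => S^W^W => W^W^W => x^W^W => x^x^W => x^x^x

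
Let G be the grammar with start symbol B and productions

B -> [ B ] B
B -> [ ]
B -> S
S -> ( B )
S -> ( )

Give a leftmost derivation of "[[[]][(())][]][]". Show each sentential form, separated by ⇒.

B ⇒ [B]B ⇒ [[B]B]B ⇒ [[[]]B]B ⇒ [[[]][B]B]B ⇒ [[[]][S]B]B ⇒ [[[]][(B)]B]B ⇒ [[[]][(S)]B]B ⇒ [[[]][(())]B]B ⇒ [[[]][(())][]]B ⇒ [[[]][(())][]][]

B ⇒ [B]B   [B -> [ B ] B]
[B]B ⇒ [[B]B]B   [B -> [ B ] B]
[[B]B]B ⇒ [[[]]B]B   [B -> [ ]]
[[[]]B]B ⇒ [[[]][B]B]B   [B -> [ B ] B]
[[[]][B]B]B ⇒ [[[]][S]B]B   [B -> S]
[[[]][S]B]B ⇒ [[[]][(B)]B]B   [S -> ( B )]
[[[]][(B)]B]B ⇒ [[[]][(S)]B]B   [B -> S]
[[[]][(S)]B]B ⇒ [[[]][(())]B]B   [S -> ( )]
[[[]][(())]B]B ⇒ [[[]][(())][]]B   [B -> [ ]]
[[[]][(())][]]B ⇒ [[[]][(())][]][]   [B -> [ ]]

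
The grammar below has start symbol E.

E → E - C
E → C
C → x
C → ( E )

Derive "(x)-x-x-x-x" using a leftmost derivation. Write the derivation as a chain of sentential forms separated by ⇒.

E ⇒ E-C ⇒ E-C-C ⇒ E-C-C-C ⇒ E-C-C-C-C ⇒ C-C-C-C-C ⇒ (E)-C-C-C-C ⇒ (C)-C-C-C-C ⇒ (x)-C-C-C-C ⇒ (x)-x-C-C-C ⇒ (x)-x-x-C-C ⇒ (x)-x-x-x-C ⇒ (x)-x-x-x-x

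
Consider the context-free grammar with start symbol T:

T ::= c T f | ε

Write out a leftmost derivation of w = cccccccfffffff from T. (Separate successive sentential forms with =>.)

T => cTf => ccTff => cccTfff => ccccTffff => cccccTfffff => ccccccTffffff => cccccccTfffffff => cccccccfffffff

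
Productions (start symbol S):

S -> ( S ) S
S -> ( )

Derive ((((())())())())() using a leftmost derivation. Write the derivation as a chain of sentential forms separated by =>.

S=>(S)S=>((S)S)S=>(((S)S)S)S=>((((S)S)S)S)S=>((((())S)S)S)S=>((((())())S)S)S=>((((())())())S)S=>((((())())())())S=>((((())())())())()

S => (S)S   [S -> ( S ) S]
(S)S => ((S)S)S   [S -> ( S ) S]
((S)S)S => (((S)S)S)S   [S -> ( S ) S]
(((S)S)S)S => ((((S)S)S)S)S   [S -> ( S ) S]
((((S)S)S)S)S => ((((())S)S)S)S   [S -> ( )]
((((())S)S)S)S => ((((())())S)S)S   [S -> ( )]
((((())())S)S)S => ((((())())())S)S   [S -> ( )]
((((())())())S)S => ((((())())())())S   [S -> ( )]
((((())())())())S => ((((())())())())()   [S -> ( )]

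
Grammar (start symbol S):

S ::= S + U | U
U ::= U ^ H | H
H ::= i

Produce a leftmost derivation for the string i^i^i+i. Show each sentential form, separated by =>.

S => S+U   [S ::= S + U]
S+U => U+U   [S ::= U]
U+U => U^H+U   [U ::= U ^ H]
U^H+U => U^H^H+U   [U ::= U ^ H]
U^H^H+U => H^H^H+U   [U ::= H]
H^H^H+U => i^H^H+U   [H ::= i]
i^H^H+U => i^i^H+U   [H ::= i]
i^i^H+U => i^i^i+U   [H ::= i]
i^i^i+U => i^i^i+H   [U ::= H]
i^i^i+H => i^i^i+i   [H ::= i]

S => S+U => U+U => U^H+U => U^H^H+U => H^H^H+U => i^H^H+U => i^i^H+U => i^i^i+U => i^i^i+H => i^i^i+i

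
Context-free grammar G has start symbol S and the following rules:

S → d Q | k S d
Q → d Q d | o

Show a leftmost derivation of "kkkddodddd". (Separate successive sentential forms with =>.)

S=>kSd=>kkSdd=>kkkSddd=>kkkdQddd=>kkkddQdddd=>kkkddodddd

S => kSd   [S → k S d]
kSd => kkSdd   [S → k S d]
kkSdd => kkkSddd   [S → k S d]
kkkSddd => kkkdQddd   [S → d Q]
kkkdQddd => kkkddQdddd   [Q → d Q d]
kkkddQdddd => kkkddodddd   [Q → o]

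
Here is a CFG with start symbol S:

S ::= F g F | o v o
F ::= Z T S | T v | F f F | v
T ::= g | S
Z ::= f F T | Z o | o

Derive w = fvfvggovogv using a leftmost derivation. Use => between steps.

S => FgF   [S ::= F g F]
FgF => ZTSgF   [F ::= Z T S]
ZTSgF => fFTTSgF   [Z ::= f F T]
fFTTSgF => fFfFTTSgF   [F ::= F f F]
fFfFTTSgF => fvfFTTSgF   [F ::= v]
fvfFTTSgF => fvfvTTSgF   [F ::= v]
fvfvTTSgF => fvfvgTSgF   [T ::= g]
fvfvgTSgF => fvfvggSgF   [T ::= g]
fvfvggSgF => fvfvggovogF   [S ::= o v o]
fvfvggovogF => fvfvggovogv   [F ::= v]

S => FgF => ZTSgF => fFTTSgF => fFfFTTSgF => fvfFTTSgF => fvfvTTSgF => fvfvgTSgF => fvfvggSgF => fvfvggovogF => fvfvggovogv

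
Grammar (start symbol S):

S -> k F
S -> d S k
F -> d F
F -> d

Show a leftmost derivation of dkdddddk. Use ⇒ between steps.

S ⇒ dSk ⇒ dkFk ⇒ dkdFk ⇒ dkddFk ⇒ dkdddFk ⇒ dkddddFk ⇒ dkdddddk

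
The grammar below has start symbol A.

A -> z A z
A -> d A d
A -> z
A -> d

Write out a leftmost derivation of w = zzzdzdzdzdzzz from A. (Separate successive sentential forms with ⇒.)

A ⇒ zAz ⇒ zzAzz ⇒ zzzAzzz ⇒ zzzdAdzzz ⇒ zzzdzAzdzzz ⇒ zzzdzdAdzdzzz ⇒ zzzdzdzdzdzzz

A ⇒ zAz   [A -> z A z]
zAz ⇒ zzAzz   [A -> z A z]
zzAzz ⇒ zzzAzzz   [A -> z A z]
zzzAzzz ⇒ zzzdAdzzz   [A -> d A d]
zzzdAdzzz ⇒ zzzdzAzdzzz   [A -> z A z]
zzzdzAzdzzz ⇒ zzzdzdAdzdzzz   [A -> d A d]
zzzdzdAdzdzzz ⇒ zzzdzdzdzdzzz   [A -> z]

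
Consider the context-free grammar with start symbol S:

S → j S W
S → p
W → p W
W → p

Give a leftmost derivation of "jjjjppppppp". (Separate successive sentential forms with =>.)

S => jSW => jjSWW => jjjSWWW => jjjjSWWWW => jjjjpWWWW => jjjjppWWW => jjjjpppWWW => jjjjppppWW => jjjjpppppW => jjjjppppppW => jjjjppppppp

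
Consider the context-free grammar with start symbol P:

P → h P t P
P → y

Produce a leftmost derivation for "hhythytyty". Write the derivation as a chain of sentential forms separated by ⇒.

P ⇒ hPtP ⇒ hhPtPtP ⇒ hhytPtP ⇒ hhythPtPtP ⇒ hhythytPtP ⇒ hhythytytP ⇒ hhythytyty

P ⇒ hPtP   [P → h P t P]
hPtP ⇒ hhPtPtP   [P → h P t P]
hhPtPtP ⇒ hhytPtP   [P → y]
hhytPtP ⇒ hhythPtPtP   [P → h P t P]
hhythPtPtP ⇒ hhythytPtP   [P → y]
hhythytPtP ⇒ hhythytytP   [P → y]
hhythytytP ⇒ hhythytyty   [P → y]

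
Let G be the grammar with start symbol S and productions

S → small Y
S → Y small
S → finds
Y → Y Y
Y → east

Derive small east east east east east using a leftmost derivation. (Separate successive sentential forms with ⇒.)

S ⇒ small Y ⇒ small Y Y ⇒ small Y Y Y ⇒ small Y Y Y Y ⇒ small east Y Y Y ⇒ small east Y Y Y Y ⇒ small east east Y Y Y ⇒ small east east east Y Y ⇒ small east east east east Y ⇒ small east east east east east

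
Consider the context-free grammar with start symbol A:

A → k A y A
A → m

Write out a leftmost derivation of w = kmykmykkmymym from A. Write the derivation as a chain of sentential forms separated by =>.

A => kAyA => kmyA => kmykAyA => kmykmyA => kmykmykAyA => kmykmykkAyAyA => kmykmykkmyAyA => kmykmykkmymyA => kmykmykkmymym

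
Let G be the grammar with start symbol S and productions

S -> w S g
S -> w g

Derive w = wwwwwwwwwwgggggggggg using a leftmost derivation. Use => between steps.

S => wSg   [S -> w S g]
wSg => wwSgg   [S -> w S g]
wwSgg => wwwSggg   [S -> w S g]
wwwSggg => wwwwSgggg   [S -> w S g]
wwwwSgggg => wwwwwSggggg   [S -> w S g]
wwwwwSggggg => wwwwwwSgggggg   [S -> w S g]
wwwwwwSgggggg => wwwwwwwSggggggg   [S -> w S g]
wwwwwwwSggggggg => wwwwwwwwSgggggggg   [S -> w S g]
wwwwwwwwSgggggggg => wwwwwwwwwSggggggggg   [S -> w S g]
wwwwwwwwwSggggggggg => wwwwwwwwwwgggggggggg   [S -> w g]

S=>wSg=>wwSgg=>wwwSggg=>wwwwSgggg=>wwwwwSggggg=>wwwwwwSgggggg=>wwwwwwwSggggggg=>wwwwwwwwSgggggggg=>wwwwwwwwwSggggggggg=>wwwwwwwwwwgggggggggg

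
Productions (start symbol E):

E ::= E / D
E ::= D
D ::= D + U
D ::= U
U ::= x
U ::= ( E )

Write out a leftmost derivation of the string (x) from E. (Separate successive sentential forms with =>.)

E => D => U => (E) => (D) => (U) => (x)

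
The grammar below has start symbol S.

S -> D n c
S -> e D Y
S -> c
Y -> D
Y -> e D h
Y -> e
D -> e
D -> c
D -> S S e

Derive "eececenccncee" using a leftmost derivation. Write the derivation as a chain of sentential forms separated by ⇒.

S ⇒ eDY   [S -> e D Y]
eDY ⇒ eSSeY   [D -> S S e]
eSSeY ⇒ eDncSeY   [S -> D n c]
eDncSeY ⇒ eSSencSeY   [D -> S S e]
eSSencSeY ⇒ eeDYSencSeY   [S -> e D Y]
eeDYSencSeY ⇒ eecYSencSeY   [D -> c]
eecYSencSeY ⇒ eecDSencSeY   [Y -> D]
eecDSencSeY ⇒ eeceSencSeY   [D -> e]
eeceSencSeY ⇒ eececencSeY   [S -> c]
eececencSeY ⇒ eececencDnceY   [S -> D n c]
eececencDnceY ⇒ eececenccnceY   [D -> c]
eececenccnceY ⇒ eececenccncee   [Y -> e]

S ⇒ eDY ⇒ eSSeY ⇒ eDncSeY ⇒ eSSencSeY ⇒ eeDYSencSeY ⇒ eecYSencSeY ⇒ eecDSencSeY ⇒ eeceSencSeY ⇒ eececencSeY ⇒ eececencDnceY ⇒ eececenccnceY ⇒ eececenccncee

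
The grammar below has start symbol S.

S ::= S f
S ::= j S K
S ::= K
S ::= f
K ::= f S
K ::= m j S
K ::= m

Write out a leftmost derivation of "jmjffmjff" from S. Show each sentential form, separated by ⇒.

S ⇒ Sf   [S ::= S f]
Sf ⇒ jSKf   [S ::= j S K]
jSKf ⇒ jKKf   [S ::= K]
jKKf ⇒ jmjSKf   [K ::= m j S]
jmjSKf ⇒ jmjfKf   [S ::= f]
jmjfKf ⇒ jmjffSf   [K ::= f S]
jmjffSf ⇒ jmjffKf   [S ::= K]
jmjffKf ⇒ jmjffmjSf   [K ::= m j S]
jmjffmjSf ⇒ jmjffmjff   [S ::= f]

S ⇒ Sf ⇒ jSKf ⇒ jKKf ⇒ jmjSKf ⇒ jmjfKf ⇒ jmjffSf ⇒ jmjffKf ⇒ jmjffmjSf ⇒ jmjffmjff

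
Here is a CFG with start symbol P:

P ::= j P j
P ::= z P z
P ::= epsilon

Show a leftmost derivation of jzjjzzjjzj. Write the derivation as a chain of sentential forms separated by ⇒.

P ⇒ jPj   [P ::= j P j]
jPj ⇒ jzPzj   [P ::= z P z]
jzPzj ⇒ jzjPjzj   [P ::= j P j]
jzjPjzj ⇒ jzjjPjjzj   [P ::= j P j]
jzjjPjjzj ⇒ jzjjzPzjjzj   [P ::= z P z]
jzjjzPzjjzj ⇒ jzjjzzjjzj   [P ::= epsilon]

P ⇒ jPj ⇒ jzPzj ⇒ jzjPjzj ⇒ jzjjPjjzj ⇒ jzjjzPzjjzj ⇒ jzjjzzjjzj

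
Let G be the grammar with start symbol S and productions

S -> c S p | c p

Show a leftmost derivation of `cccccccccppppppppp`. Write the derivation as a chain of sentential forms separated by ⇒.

S ⇒ cSp   [S -> c S p]
cSp ⇒ ccSpp   [S -> c S p]
ccSpp ⇒ cccSppp   [S -> c S p]
cccSppp ⇒ ccccSpppp   [S -> c S p]
ccccSpppp ⇒ cccccSppppp   [S -> c S p]
cccccSppppp ⇒ ccccccSpppppp   [S -> c S p]
ccccccSpppppp ⇒ cccccccSppppppp   [S -> c S p]
cccccccSppppppp ⇒ ccccccccSpppppppp   [S -> c S p]
ccccccccSpppppppp ⇒ cccccccccppppppppp   [S -> c p]

S⇒cSp⇒ccSpp⇒cccSppp⇒ccccSpppp⇒cccccSppppp⇒ccccccSpppppp⇒cccccccSppppppp⇒ccccccccSpppppppp⇒cccccccccppppppppp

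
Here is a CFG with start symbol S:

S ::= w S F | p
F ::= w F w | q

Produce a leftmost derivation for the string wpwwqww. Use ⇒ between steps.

S⇒wSF⇒wpF⇒wpwFw⇒wpwwFww⇒wpwwqww

S ⇒ wSF   [S ::= w S F]
wSF ⇒ wpF   [S ::= p]
wpF ⇒ wpwFw   [F ::= w F w]
wpwFw ⇒ wpwwFww   [F ::= w F w]
wpwwFww ⇒ wpwwqww   [F ::= q]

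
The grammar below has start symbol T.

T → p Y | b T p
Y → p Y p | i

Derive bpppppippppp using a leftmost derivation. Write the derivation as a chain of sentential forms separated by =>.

T => bTp => bpYp => bppYpp => bpppYppp => bppppYpppp => bpppppYppppp => bpppppippppp

T => bTp   [T → b T p]
bTp => bpYp   [T → p Y]
bpYp => bppYpp   [Y → p Y p]
bppYpp => bpppYppp   [Y → p Y p]
bpppYppp => bppppYpppp   [Y → p Y p]
bppppYpppp => bpppppYppppp   [Y → p Y p]
bpppppYppppp => bpppppippppp   [Y → i]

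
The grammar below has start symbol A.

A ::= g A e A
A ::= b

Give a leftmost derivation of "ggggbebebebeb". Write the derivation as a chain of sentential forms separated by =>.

A => gAeA   [A ::= g A e A]
gAeA => ggAeAeA   [A ::= g A e A]
ggAeAeA => gggAeAeAeA   [A ::= g A e A]
gggAeAeAeA => ggggAeAeAeAeA   [A ::= g A e A]
ggggAeAeAeAeA => ggggbeAeAeAeA   [A ::= b]
ggggbeAeAeAeA => ggggbebeAeAeA   [A ::= b]
ggggbebeAeAeA => ggggbebebeAeA   [A ::= b]
ggggbebebeAeA => ggggbebebebeA   [A ::= b]
ggggbebebebeA => ggggbebebebeb   [A ::= b]

A => gAeA => ggAeAeA => gggAeAeAeA => ggggAeAeAeAeA => ggggbeAeAeAeA => ggggbebeAeAeA => ggggbebebeAeA => ggggbebebebeA => ggggbebebebeb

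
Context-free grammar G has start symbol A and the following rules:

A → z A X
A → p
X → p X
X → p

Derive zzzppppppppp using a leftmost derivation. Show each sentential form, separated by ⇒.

A ⇒ zAX ⇒ zzAXX ⇒ zzzAXXX ⇒ zzzpXXX ⇒ zzzppXXX ⇒ zzzpppXX ⇒ zzzppppXX ⇒ zzzpppppXX ⇒ zzzppppppXX ⇒ zzzpppppppXX ⇒ zzzppppppppX ⇒ zzzppppppppp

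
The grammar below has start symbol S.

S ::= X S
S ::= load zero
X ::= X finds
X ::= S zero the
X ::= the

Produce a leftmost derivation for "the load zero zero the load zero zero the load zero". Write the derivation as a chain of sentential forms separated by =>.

S => X S => S zero the S => X S zero the S => S zero the S zero the S => X S zero the S zero the S => the S zero the S zero the S => the load zero zero the S zero the S => the load zero zero the load zero zero the S => the load zero zero the load zero zero the load zero

S => X S   [S ::= X S]
X S => S zero the S   [X ::= S zero the]
S zero the S => X S zero the S   [S ::= X S]
X S zero the S => S zero the S zero the S   [X ::= S zero the]
S zero the S zero the S => X S zero the S zero the S   [S ::= X S]
X S zero the S zero the S => the S zero the S zero the S   [X ::= the]
the S zero the S zero the S => the load zero zero the S zero the S   [S ::= load zero]
the load zero zero the S zero the S => the load zero zero the load zero zero the S   [S ::= load zero]
the load zero zero the load zero zero the S => the load zero zero the load zero zero the load zero   [S ::= load zero]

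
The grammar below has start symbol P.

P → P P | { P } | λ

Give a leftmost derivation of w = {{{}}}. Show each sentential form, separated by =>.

P=>{P}=>{PP}=>{PPP}=>{PPPP}=>{{P}PPP}=>{{{P}}PPP}=>{{{}}PPP}=>{{{}}PP}=>{{{}}P}=>{{{}}}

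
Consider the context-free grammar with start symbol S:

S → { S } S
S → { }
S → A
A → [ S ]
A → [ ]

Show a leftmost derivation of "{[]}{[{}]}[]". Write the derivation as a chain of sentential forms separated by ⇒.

S ⇒ {S}S ⇒ {A}S ⇒ {[]}S ⇒ {[]}{S}S ⇒ {[]}{A}S ⇒ {[]}{[S]}S ⇒ {[]}{[{}]}S ⇒ {[]}{[{}]}A ⇒ {[]}{[{}]}[]

S ⇒ {S}S   [S → { S } S]
{S}S ⇒ {A}S   [S → A]
{A}S ⇒ {[]}S   [A → [ ]]
{[]}S ⇒ {[]}{S}S   [S → { S } S]
{[]}{S}S ⇒ {[]}{A}S   [S → A]
{[]}{A}S ⇒ {[]}{[S]}S   [A → [ S ]]
{[]}{[S]}S ⇒ {[]}{[{}]}S   [S → { }]
{[]}{[{}]}S ⇒ {[]}{[{}]}A   [S → A]
{[]}{[{}]}A ⇒ {[]}{[{}]}[]   [A → [ ]]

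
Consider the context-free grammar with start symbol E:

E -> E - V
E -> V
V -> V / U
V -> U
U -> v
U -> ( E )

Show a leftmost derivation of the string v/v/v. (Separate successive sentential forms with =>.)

E => V   [E -> V]
V => V/U   [V -> V / U]
V/U => V/U/U   [V -> V / U]
V/U/U => U/U/U   [V -> U]
U/U/U => v/U/U   [U -> v]
v/U/U => v/v/U   [U -> v]
v/v/U => v/v/v   [U -> v]

E => V => V/U => V/U/U => U/U/U => v/U/U => v/v/U => v/v/v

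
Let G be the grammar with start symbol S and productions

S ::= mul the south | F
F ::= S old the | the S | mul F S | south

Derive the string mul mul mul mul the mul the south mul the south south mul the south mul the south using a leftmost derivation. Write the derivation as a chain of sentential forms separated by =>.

S => F => mul F S => mul mul F S S => mul mul mul F S S S => mul mul mul mul F S S S S => mul mul mul mul the S S S S S => mul mul mul mul the mul the south S S S S => mul mul mul mul the mul the south mul the south S S S => mul mul mul mul the mul the south mul the south F S S => mul mul mul mul the mul the south mul the south south S S => mul mul mul mul the mul the south mul the south south mul the south S => mul mul mul mul the mul the south mul the south south mul the south mul the south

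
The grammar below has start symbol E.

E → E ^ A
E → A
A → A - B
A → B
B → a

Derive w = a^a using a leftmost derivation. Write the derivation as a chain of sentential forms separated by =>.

E => E^A   [E → E ^ A]
E^A => A^A   [E → A]
A^A => B^A   [A → B]
B^A => a^A   [B → a]
a^A => a^B   [A → B]
a^B => a^a   [B → a]

E => E^A => A^A => B^A => a^A => a^B => a^a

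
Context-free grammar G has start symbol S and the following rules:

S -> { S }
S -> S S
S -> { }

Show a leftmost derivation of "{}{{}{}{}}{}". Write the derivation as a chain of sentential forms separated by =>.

S => SS   [S -> S S]
SS => {}S   [S -> { }]
{}S => {}SS   [S -> S S]
{}SS => {}{S}S   [S -> { S }]
{}{S}S => {}{SS}S   [S -> S S]
{}{SS}S => {}{SSS}S   [S -> S S]
{}{SSS}S => {}{{}SS}S   [S -> { }]
{}{{}SS}S => {}{{}{}S}S   [S -> { }]
{}{{}{}S}S => {}{{}{}{}}S   [S -> { }]
{}{{}{}{}}S => {}{{}{}{}}{}   [S -> { }]

S=>SS=>{}S=>{}SS=>{}{S}S=>{}{SS}S=>{}{SSS}S=>{}{{}SS}S=>{}{{}{}S}S=>{}{{}{}{}}S=>{}{{}{}{}}{}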